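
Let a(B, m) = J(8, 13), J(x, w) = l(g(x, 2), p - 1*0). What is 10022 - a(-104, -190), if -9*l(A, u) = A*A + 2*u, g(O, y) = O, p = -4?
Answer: 90254/9 ≈ 10028.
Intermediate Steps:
l(A, u) = -2*u/9 - A**2/9 (l(A, u) = -(A*A + 2*u)/9 = -(A**2 + 2*u)/9 = -2*u/9 - A**2/9)
J(x, w) = 8/9 - x**2/9 (J(x, w) = -2*(-4 - 1*0)/9 - x**2/9 = -2*(-4 + 0)/9 - x**2/9 = -2/9*(-4) - x**2/9 = 8/9 - x**2/9)
a(B, m) = -56/9 (a(B, m) = 8/9 - 1/9*8**2 = 8/9 - 1/9*64 = 8/9 - 64/9 = -56/9)
10022 - a(-104, -190) = 10022 - 1*(-56/9) = 10022 + 56/9 = 90254/9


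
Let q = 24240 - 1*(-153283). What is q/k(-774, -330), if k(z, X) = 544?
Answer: 177523/544 ≈ 326.33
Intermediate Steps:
q = 177523 (q = 24240 + 153283 = 177523)
q/k(-774, -330) = 177523/544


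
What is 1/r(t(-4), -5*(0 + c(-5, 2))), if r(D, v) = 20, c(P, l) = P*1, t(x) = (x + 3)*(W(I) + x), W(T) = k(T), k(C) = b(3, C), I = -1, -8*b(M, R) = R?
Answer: 1/20 ≈ 0.050000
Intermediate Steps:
b(M, R) = -R/8
k(C) = -C/8
W(T) = -T/8
t(x) = (3 + x)*(⅛ + x) (t(x) = (x + 3)*(-⅛*(-1) + x) = (3 + x)*(⅛ + x))
c(P, l) = P
1/r(t(-4), -5*(0 + c(-5, 2))) = 1/20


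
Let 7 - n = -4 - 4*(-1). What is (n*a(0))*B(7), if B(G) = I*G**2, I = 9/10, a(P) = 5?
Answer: 3087/2 ≈ 1543.5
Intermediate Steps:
I = 9/10 (I = 9*(1/10) = 9/10 ≈ 0.90000)
n = 7 (n = 7 - (-4 - 4*(-1)) = 7 - (-4 + 4) = 7 - 1*0 = 7 + 0 = 7)
B(G) = 9*G**2/10
(n*a(0))*B(7) = (7*5)*((9/10)*7**2) = 35*((9/10)*49) = 35*(441/10) = 3087/2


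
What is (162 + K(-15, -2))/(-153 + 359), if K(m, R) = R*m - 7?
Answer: 185/206 ≈ 0.89806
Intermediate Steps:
K(m, R) = -7 + R*m
(162 + K(-15, -2))/(-153 + 359) = (162 + (-7 - 2*(-15)))/(-153 + 359) = (162 + (-7 + 30))/206 = (162 + 23)*(1/206) = 185*(1/206) = 185/206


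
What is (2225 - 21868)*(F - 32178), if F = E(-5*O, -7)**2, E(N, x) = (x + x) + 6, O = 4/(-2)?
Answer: 630815302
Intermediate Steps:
O = -2 (O = 4*(-1/2) = -2)
E(N, x) = 6 + 2*x (E(N, x) = 2*x + 6 = 6 + 2*x)
F = 64 (F = (6 + 2*(-7))**2 = (6 - 14)**2 = (-8)**2 = 64)
(2225 - 21868)*(F - 32178) = (2225 - 21868)*(64 - 32178) = -19643*(-32114) = 630815302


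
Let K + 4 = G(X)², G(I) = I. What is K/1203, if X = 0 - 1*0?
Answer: -4/1203 ≈ -0.0033250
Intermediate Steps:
X = 0 (X = 0 + 0 = 0)
K = -4 (K = -4 + 0² = -4 + 0 = -4)
K/1203 = -4/1203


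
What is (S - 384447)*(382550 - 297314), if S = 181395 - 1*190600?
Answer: -33553321872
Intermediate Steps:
S = -9205 (S = 181395 - 190600 = -9205)
(S - 384447)*(382550 - 297314) = (-9205 - 384447)*(382550 - 297314) = -393652*85236 = -33553321872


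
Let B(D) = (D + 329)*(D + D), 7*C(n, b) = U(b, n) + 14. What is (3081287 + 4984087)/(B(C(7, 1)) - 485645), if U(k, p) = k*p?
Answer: -8065374/483653 ≈ -16.676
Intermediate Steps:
C(n, b) = 2 + b*n/7 (C(n, b) = (b*n + 14)/7 = (14 + b*n)/7 = 2 + b*n/7)
B(D) = 2*D*(329 + D) (B(D) = (329 + D)*(2*D) = 2*D*(329 + D))
(3081287 + 4984087)/(B(C(7, 1)) - 485645) = (3081287 + 4984087)/(2*(2 + (⅐)*1*7)*(329 + (2 + (⅐)*1*7)) - 485645) = 8065374/(2*(2 + 1)*(329 + (2 + 1)) - 485645) = 8065374/(2*3*(329 + 3) - 485645) = 8065374/(2*3*332 - 485645) = 8065374/(1992 - 485645) = 8065374/(-483653) = 8065374*(-1/483653) = -8065374/483653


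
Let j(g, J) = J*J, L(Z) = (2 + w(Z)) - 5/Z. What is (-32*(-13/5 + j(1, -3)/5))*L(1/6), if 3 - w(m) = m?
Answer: -9664/15 ≈ -644.27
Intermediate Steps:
w(m) = 3 - m
L(Z) = 5 - Z - 5/Z (L(Z) = (2 + (3 - Z)) - 5/Z = (5 - Z) - 5/Z = 5 - Z - 5/Z)
j(g, J) = J²
(-32*(-13/5 + j(1, -3)/5))*L(1/6) = (-32*(-13/5 + (-3)²/5))*(5 - 1/6 - 5/(1/6)) = (-32*(-13*⅕ + 9*(⅕)))*(5 - 1*⅙ - 5/⅙) = (-32*(-13/5 + 9/5))*(5 - ⅙ - 5*6) = (-32*(-⅘))*(5 - ⅙ - 30) = (128/5)*(-151/6) = -9664/15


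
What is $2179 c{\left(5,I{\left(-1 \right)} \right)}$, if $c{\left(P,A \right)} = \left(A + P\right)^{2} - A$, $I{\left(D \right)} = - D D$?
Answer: $37043$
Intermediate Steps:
$I{\left(D \right)} = - D^{2}$
$2179 c{\left(5,I{\left(-1 \right)} \right)} = 2179 \left(\left(- \left(-1\right)^{2} + 5\right)^{2} - - \left(-1\right)^{2}\right) = 2179 \left(\left(\left(-1\right) 1 + 5\right)^{2} - \left(-1\right) 1\right) = 2179 \left(\left(-1 + 5\right)^{2} - -1\right) = 2179 \left(4^{2} + 1\right) = 2179 \left(16 + 1\right) = 2179 \cdot 17 = 37043$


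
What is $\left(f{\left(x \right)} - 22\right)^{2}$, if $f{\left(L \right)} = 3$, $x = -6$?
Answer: $361$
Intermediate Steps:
$\left(f{\left(x \right)} - 22\right)^{2} = \left(3 - 22\right)^{2} = \left(-19\right)^{2} = 361$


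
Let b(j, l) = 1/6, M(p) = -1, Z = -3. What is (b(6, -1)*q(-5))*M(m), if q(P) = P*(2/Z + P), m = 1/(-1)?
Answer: -85/18 ≈ -4.7222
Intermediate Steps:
m = -1
b(j, l) = ⅙
q(P) = P*(-⅔ + P) (q(P) = P*(2/(-3) + P) = P*(2*(-⅓) + P) = P*(-⅔ + P))
(b(6, -1)*q(-5))*M(m) = (((⅓)*(-5)*(-2 + 3*(-5)))/6)*(-1) = (((⅓)*(-5)*(-2 - 15))/6)*(-1) = (((⅓)*(-5)*(-17))/6)*(-1) = ((⅙)*(85/3))*(-1) = (85/18)*(-1) = -85/18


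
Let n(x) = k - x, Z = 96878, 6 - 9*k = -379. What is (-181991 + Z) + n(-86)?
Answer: -764858/9 ≈ -84984.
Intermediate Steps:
k = 385/9 (k = 2/3 - 1/9*(-379) = 2/3 + 379/9 = 385/9 ≈ 42.778)
n(x) = 385/9 - x
(-181991 + Z) + n(-86) = (-181991 + 96878) + (385/9 - 1*(-86)) = -85113 + (385/9 + 86) = -85113 + 1159/9 = -764858/9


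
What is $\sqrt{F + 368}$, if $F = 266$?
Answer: $\sqrt{634} \approx 25.179$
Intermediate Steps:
$\sqrt{F + 368} = \sqrt{266 + 368} = \sqrt{634}$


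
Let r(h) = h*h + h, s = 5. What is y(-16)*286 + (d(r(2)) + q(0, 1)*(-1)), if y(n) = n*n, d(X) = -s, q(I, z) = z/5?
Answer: 366054/5 ≈ 73211.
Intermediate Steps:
q(I, z) = z/5 (q(I, z) = z*(⅕) = z/5)
r(h) = h + h² (r(h) = h² + h = h + h²)
d(X) = -5 (d(X) = -1*5 = -5)
y(n) = n²
y(-16)*286 + (d(r(2)) + q(0, 1)*(-1)) = (-16)²*286 + (-5 + ((⅕)*1)*(-1)) = 256*286 + (-5 + (⅕)*(-1)) = 73216 + (-5 - ⅕) = 73216 - 26/5 = 366054/5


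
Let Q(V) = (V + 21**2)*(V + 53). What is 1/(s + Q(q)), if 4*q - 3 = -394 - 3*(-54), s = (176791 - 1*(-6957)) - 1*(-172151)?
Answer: 16/5668289 ≈ 2.8227e-6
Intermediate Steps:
s = 355899 (s = (176791 + 6957) + 172151 = 183748 + 172151 = 355899)
q = -229/4 (q = 3/4 + (-394 - 3*(-54))/4 = 3/4 + (-394 + 162)/4 = 3/4 + (1/4)*(-232) = 3/4 - 58 = -229/4 ≈ -57.250)
Q(V) = (53 + V)*(441 + V) (Q(V) = (V + 441)*(53 + V) = (441 + V)*(53 + V) = (53 + V)*(441 + V))
1/(s + Q(q)) = 1/(355899 + (23373 + (-229/4)**2 + 494*(-229/4))) = 1/(355899 + (23373 + 52441/16 - 56563/2)) = 1/(355899 - 26095/16) = 1/(5668289/16) = 16/5668289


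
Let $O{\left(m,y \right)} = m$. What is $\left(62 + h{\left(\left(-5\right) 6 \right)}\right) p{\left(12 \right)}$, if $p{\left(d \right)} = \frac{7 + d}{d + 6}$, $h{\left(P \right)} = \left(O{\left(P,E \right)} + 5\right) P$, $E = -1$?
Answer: $\frac{7714}{9} \approx 857.11$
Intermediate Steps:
$h{\left(P \right)} = P \left(5 + P\right)$ ($h{\left(P \right)} = \left(P + 5\right) P = \left(5 + P\right) P = P \left(5 + P\right)$)
$p{\left(d \right)} = \frac{7 + d}{6 + d}$
$\left(62 + h{\left(\left(-5\right) 6 \right)}\right) p{\left(12 \right)} = \left(62 + \left(-5\right) 6 \left(5 - 30\right)\right) \frac{7 + 12}{6 + 12} = \left(62 - 30 \left(5 - 30\right)\right) \frac{1}{18} \cdot 19 = \left(62 - -750\right) \frac{1}{18} \cdot 19 = \left(62 + 750\right) \frac{19}{18} = 812 \cdot \frac{19}{18} = \frac{7714}{9}$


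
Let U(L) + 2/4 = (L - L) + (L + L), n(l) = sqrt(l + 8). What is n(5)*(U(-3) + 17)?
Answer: 21*sqrt(13)/2 ≈ 37.858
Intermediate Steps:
n(l) = sqrt(8 + l)
U(L) = -1/2 + 2*L (U(L) = -1/2 + ((L - L) + (L + L)) = -1/2 + (0 + 2*L) = -1/2 + 2*L)
n(5)*(U(-3) + 17) = sqrt(8 + 5)*((-1/2 + 2*(-3)) + 17) = sqrt(13)*((-1/2 - 6) + 17) = sqrt(13)*(-13/2 + 17) = sqrt(13)*(21/2) = 21*sqrt(13)/2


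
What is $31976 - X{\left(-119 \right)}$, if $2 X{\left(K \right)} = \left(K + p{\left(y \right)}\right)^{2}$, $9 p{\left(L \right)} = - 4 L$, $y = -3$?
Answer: $\frac{450959}{18} \approx 25053.0$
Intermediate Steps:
$p{\left(L \right)} = - \frac{4 L}{9}$ ($p{\left(L \right)} = \frac{\left(-4\right) L}{9} = - \frac{4 L}{9}$)
$X{\left(K \right)} = \frac{\left(\frac{4}{3} + K\right)^{2}}{2}$ ($X{\left(K \right)} = \frac{\left(K - - \frac{4}{3}\right)^{2}}{2} = \frac{\left(K + \frac{4}{3}\right)^{2}}{2} = \frac{\left(\frac{4}{3} + K\right)^{2}}{2}$)
$31976 - X{\left(-119 \right)} = 31976 - \frac{\left(4 + 3 \left(-119\right)\right)^{2}}{18} = 31976 - \frac{\left(4 - 357\right)^{2}}{18} = 31976 - \frac{\left(-353\right)^{2}}{18} = 31976 - \frac{1}{18} \cdot 124609 = 31976 - \frac{124609}{18} = \frac{450959}{18}$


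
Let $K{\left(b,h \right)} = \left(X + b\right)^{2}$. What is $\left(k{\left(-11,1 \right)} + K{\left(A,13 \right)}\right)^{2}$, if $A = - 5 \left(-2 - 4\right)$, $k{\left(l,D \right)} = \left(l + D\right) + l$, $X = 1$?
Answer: $883600$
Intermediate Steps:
$k{\left(l,D \right)} = D + 2 l$ ($k{\left(l,D \right)} = \left(D + l\right) + l = D + 2 l$)
$A = 30$ ($A = \left(-5\right) \left(-6\right) = 30$)
$K{\left(b,h \right)} = \left(1 + b\right)^{2}$
$\left(k{\left(-11,1 \right)} + K{\left(A,13 \right)}\right)^{2} = \left(\left(1 + 2 \left(-11\right)\right) + \left(1 + 30\right)^{2}\right)^{2} = \left(\left(1 - 22\right) + 31^{2}\right)^{2} = \left(-21 + 961\right)^{2} = 940^{2} = 883600$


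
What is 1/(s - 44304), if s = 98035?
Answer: 1/53731 ≈ 1.8611e-5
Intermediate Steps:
1/(s - 44304) = 1/(98035 - 44304) = 1/53731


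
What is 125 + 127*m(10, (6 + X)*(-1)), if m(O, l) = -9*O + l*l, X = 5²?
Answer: 110742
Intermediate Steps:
X = 25
m(O, l) = l² - 9*O (m(O, l) = -9*O + l² = l² - 9*O)
125 + 127*m(10, (6 + X)*(-1)) = 125 + 127*(((6 + 25)*(-1))² - 9*10) = 125 + 127*((31*(-1))² - 90) = 125 + 127*((-31)² - 90) = 125 + 127*(961 - 90) = 125 + 127*871 = 125 + 110617 = 110742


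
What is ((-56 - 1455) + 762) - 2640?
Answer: -3389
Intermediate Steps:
((-56 - 1455) + 762) - 2640 = (-1511 + 762) - 2640 = -749 - 2640 = -3389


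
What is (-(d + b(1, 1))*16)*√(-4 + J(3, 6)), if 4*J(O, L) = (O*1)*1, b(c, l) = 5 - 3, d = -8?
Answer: 48*I*√13 ≈ 173.07*I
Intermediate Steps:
b(c, l) = 2
J(O, L) = O/4 (J(O, L) = ((O*1)*1)/4 = (O*1)/4 = O/4)
(-(d + b(1, 1))*16)*√(-4 + J(3, 6)) = (-(-8 + 2)*16)*√(-4 + (¼)*3) = (-(-6)*16)*√(-4 + ¾) = (-1*(-96))*√(-13/4) = 96*(I*√13/2) = 48*I*√13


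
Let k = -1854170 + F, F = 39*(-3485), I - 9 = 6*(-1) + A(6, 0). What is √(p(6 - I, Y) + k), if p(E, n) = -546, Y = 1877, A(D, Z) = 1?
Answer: I*√1990631 ≈ 1410.9*I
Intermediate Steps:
I = 4 (I = 9 + (6*(-1) + 1) = 9 + (-6 + 1) = 9 - 5 = 4)
F = -135915
k = -1990085 (k = -1854170 - 135915 = -1990085)
√(p(6 - I, Y) + k) = √(-546 - 1990085) = √(-1990631) = I*√1990631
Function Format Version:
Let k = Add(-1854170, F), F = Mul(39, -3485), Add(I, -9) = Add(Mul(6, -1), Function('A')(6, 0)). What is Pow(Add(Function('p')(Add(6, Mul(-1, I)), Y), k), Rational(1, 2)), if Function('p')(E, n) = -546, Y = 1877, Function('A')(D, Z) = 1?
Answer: Mul(I, Pow(1990631, Rational(1, 2))) ≈ Mul(1410.9, I)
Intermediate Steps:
I = 4 (I = Add(9, Add(Mul(6, -1), 1)) = Add(9, Add(-6, 1)) = Add(9, -5) = 4)
F = -135915
k = -1990085 (k = Add(-1854170, -135915) = -1990085)
Pow(Add(Function('p')(Add(6, Mul(-1, I)), Y), k), Rational(1, 2)) = Pow(Add(-546, -1990085), Rational(1, 2)) = Pow(-1990631, Rational(1, 2)) = Mul(I, Pow(1990631, Rational(1, 2)))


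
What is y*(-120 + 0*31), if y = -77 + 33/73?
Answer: 670560/73 ≈ 9185.8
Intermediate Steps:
y = -5588/73 (y = -77 + 33*(1/73) = -77 + 33/73 = -5588/73 ≈ -76.548)
y*(-120 + 0*31) = -5588*(-120 + 0*31)/73 = -5588*(-120 + 0)/73 = -5588/73*(-120) = 670560/73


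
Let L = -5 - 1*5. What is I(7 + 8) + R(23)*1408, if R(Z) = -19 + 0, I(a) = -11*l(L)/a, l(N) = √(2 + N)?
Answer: -26752 - 22*I*√2/15 ≈ -26752.0 - 2.0742*I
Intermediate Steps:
L = -10 (L = -5 - 5 = -10)
I(a) = -22*I*√2/a (I(a) = -11*√(2 - 10)/a = -11*√(-8)/a = -11*2*I*√2/a = -22*I*√2/a)
R(Z) = -19
I(7 + 8) + R(23)*1408 = -22*I*√2/(7 + 8) - 19*1408 = -22*I*√2/15 - 26752 = -26752 - 22*I*√2/15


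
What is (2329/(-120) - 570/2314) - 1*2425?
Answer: -339415853/138840 ≈ -2444.7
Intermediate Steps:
(2329/(-120) - 570/2314) - 1*2425 = (2329*(-1/120) - 570*1/2314) - 2425 = (-2329/120 - 285/1157) - 2425 = -2728853/138840 - 2425 = -339415853/138840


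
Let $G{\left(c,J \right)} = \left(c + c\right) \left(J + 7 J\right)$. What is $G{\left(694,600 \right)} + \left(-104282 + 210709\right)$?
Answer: $6768827$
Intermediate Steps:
$G{\left(c,J \right)} = 16 J c$ ($G{\left(c,J \right)} = 2 c 8 J = 16 J c$)
$G{\left(694,600 \right)} + \left(-104282 + 210709\right) = 16 \cdot 600 \cdot 694 + \left(-104282 + 210709\right) = 6662400 + 106427 = 6768827$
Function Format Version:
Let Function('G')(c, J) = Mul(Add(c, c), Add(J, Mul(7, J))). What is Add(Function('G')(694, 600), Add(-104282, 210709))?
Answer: 6768827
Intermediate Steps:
Function('G')(c, J) = Mul(16, J, c) (Function('G')(c, J) = Mul(Mul(2, c), Mul(8, J)) = Mul(16, J, c))
Add(Function('G')(694, 600), Add(-104282, 210709)) = Add(Mul(16, 600, 694), Add(-104282, 210709)) = Add(6662400, 106427) = 6768827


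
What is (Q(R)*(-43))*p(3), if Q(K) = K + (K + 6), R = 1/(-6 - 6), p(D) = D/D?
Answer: -1505/6 ≈ -250.83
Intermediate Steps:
p(D) = 1
R = -1/12 (R = 1/(-12) = -1/12 ≈ -0.083333)
Q(K) = 6 + 2*K (Q(K) = K + (6 + K) = 6 + 2*K)
(Q(R)*(-43))*p(3) = ((6 + 2*(-1/12))*(-43))*1 = ((6 - ⅙)*(-43))*1 = ((35/6)*(-43))*1 = -1505/6*1 = -1505/6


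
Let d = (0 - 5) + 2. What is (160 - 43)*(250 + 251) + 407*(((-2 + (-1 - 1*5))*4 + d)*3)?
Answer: 15882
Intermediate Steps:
d = -3 (d = -5 + 2 = -3)
(160 - 43)*(250 + 251) + 407*(((-2 + (-1 - 1*5))*4 + d)*3) = (160 - 43)*(250 + 251) + 407*(((-2 + (-1 - 1*5))*4 - 3)*3) = 117*501 + 407*(((-2 + (-1 - 5))*4 - 3)*3) = 58617 + 407*(((-2 - 6)*4 - 3)*3) = 58617 + 407*((-8*4 - 3)*3) = 58617 + 407*((-32 - 3)*3) = 58617 + 407*(-35*3) = 58617 + 407*(-105) = 58617 - 42735 = 15882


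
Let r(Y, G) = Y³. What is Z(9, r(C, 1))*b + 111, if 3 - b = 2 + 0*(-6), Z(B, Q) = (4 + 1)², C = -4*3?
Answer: 136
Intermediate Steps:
C = -12
Z(B, Q) = 25 (Z(B, Q) = 5² = 25)
b = 1 (b = 3 - (2 + 0*(-6)) = 3 - (2 + 0) = 3 - 1*2 = 3 - 2 = 1)
Z(9, r(C, 1))*b + 111 = 25*1 + 111 = 25 + 111 = 136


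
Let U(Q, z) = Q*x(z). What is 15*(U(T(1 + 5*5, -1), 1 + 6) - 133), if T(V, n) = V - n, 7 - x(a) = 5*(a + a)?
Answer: -27510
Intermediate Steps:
x(a) = 7 - 10*a (x(a) = 7 - 5*(a + a) = 7 - 5*2*a = 7 - 10*a)
U(Q, z) = Q*(7 - 10*z)
15*(U(T(1 + 5*5, -1), 1 + 6) - 133) = 15*(((1 + 5*5) - 1*(-1))*(7 - 10*(1 + 6)) - 133) = 15*(((1 + 25) + 1)*(7 - 10*7) - 133) = 15*((26 + 1)*(7 - 70) - 133) = 15*(27*(-63) - 133) = 15*(-1701 - 133) = 15*(-1834) = -27510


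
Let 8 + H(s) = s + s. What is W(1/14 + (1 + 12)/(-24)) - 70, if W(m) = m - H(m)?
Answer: -10337/168 ≈ -61.530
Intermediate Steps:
H(s) = -8 + 2*s (H(s) = -8 + (s + s) = -8 + 2*s)
W(m) = 8 - m (W(m) = m - (-8 + 2*m) = m + (8 - 2*m) = 8 - m)
W(1/14 + (1 + 12)/(-24)) - 70 = (8 - (1/14 + (1 + 12)/(-24))) - 70 = (8 - (1*(1/14) + 13*(-1/24))) - 70 = (8 - (1/14 - 13/24)) - 70 = (8 - 1*(-79/168)) - 70 = (8 + 79/168) - 70 = 1423/168 - 70 = -10337/168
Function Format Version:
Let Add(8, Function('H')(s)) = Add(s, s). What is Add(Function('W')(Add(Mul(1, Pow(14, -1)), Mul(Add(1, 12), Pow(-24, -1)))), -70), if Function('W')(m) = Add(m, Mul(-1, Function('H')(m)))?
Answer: Rational(-10337, 168) ≈ -61.530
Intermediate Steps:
Function('H')(s) = Add(-8, Mul(2, s)) (Function('H')(s) = Add(-8, Add(s, s)) = Add(-8, Mul(2, s)))
Function('W')(m) = Add(8, Mul(-1, m)) (Function('W')(m) = Add(m, Mul(-1, Add(-8, Mul(2, m)))) = Add(m, Add(8, Mul(-2, m))) = Add(8, Mul(-1, m)))
Add(Function('W')(Add(Mul(1, Pow(14, -1)), Mul(Add(1, 12), Pow(-24, -1)))), -70) = Add(Add(8, Mul(-1, Add(Mul(1, Pow(14, -1)), Mul(Add(1, 12), Pow(-24, -1))))), -70) = Add(Add(8, Mul(-1, Add(Mul(1, Rational(1, 14)), Mul(13, Rational(-1, 24))))), -70) = Add(Add(8, Mul(-1, Add(Rational(1, 14), Rational(-13, 24)))), -70) = Add(Add(8, Mul(-1, Rational(-79, 168))), -70) = Add(Add(8, Rational(79, 168)), -70) = Add(Rational(1423, 168), -70) = Rational(-10337, 168)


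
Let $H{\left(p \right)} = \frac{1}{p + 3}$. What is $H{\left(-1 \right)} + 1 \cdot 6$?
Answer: $\frac{13}{2} \approx 6.5$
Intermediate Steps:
$H{\left(p \right)} = \frac{1}{3 + p}$
$H{\left(-1 \right)} + 1 \cdot 6 = \frac{1}{3 - 1} + 1 \cdot 6 = \frac{1}{2} + 6 = \frac{13}{2}$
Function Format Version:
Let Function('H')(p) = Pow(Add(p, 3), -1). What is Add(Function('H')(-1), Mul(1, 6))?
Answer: Rational(13, 2) ≈ 6.5000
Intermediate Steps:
Function('H')(p) = Pow(Add(3, p), -1)
Add(Function('H')(-1), Mul(1, 6)) = Add(Pow(Add(3, -1), -1), Mul(1, 6)) = Add(Pow(2, -1), 6) = Add(Rational(1, 2), 6) = Rational(13, 2)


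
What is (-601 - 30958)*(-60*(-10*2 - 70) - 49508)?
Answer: 1392004372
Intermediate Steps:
(-601 - 30958)*(-60*(-10*2 - 70) - 49508) = -31559*(-60*(-20 - 70) - 49508) = -31559*(-60*(-90) - 49508) = -31559*(5400 - 49508) = -31559*(-44108) = 1392004372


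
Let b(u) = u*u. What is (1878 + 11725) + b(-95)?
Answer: 22628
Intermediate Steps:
b(u) = u²
(1878 + 11725) + b(-95) = (1878 + 11725) + (-95)² = 13603 + 9025 = 22628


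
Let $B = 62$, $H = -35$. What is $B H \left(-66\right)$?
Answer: $143220$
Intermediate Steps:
$B H \left(-66\right) = 62 \left(-35\right) \left(-66\right) = \left(-2170\right) \left(-66\right) = 143220$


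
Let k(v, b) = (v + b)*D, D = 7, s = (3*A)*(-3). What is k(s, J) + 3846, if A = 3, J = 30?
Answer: 3867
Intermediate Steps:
s = -27 (s = (3*3)*(-3) = 9*(-3) = -27)
k(v, b) = 7*b + 7*v (k(v, b) = (v + b)*7 = (b + v)*7 = 7*b + 7*v)
k(s, J) + 3846 = (7*30 + 7*(-27)) + 3846 = (210 - 189) + 3846 = 21 + 3846 = 3867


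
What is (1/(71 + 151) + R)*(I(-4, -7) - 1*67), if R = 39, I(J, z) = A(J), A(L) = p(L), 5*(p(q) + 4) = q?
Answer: -3108581/1110 ≈ -2800.5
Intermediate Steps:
p(q) = -4 + q/5
A(L) = -4 + L/5
I(J, z) = -4 + J/5
(1/(71 + 151) + R)*(I(-4, -7) - 1*67) = (1/(71 + 151) + 39)*((-4 + (1/5)*(-4)) - 1*67) = (1/222 + 39)*((-4 - 4/5) - 67) = (1/222 + 39)*(-24/5 - 67) = (8659/222)*(-359/5) = -3108581/1110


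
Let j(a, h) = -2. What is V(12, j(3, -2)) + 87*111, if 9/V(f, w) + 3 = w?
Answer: 48276/5 ≈ 9655.2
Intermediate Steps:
V(f, w) = 9/(-3 + w)
V(12, j(3, -2)) + 87*111 = 9/(-3 - 2) + 87*111 = 9/(-5) + 9657 = 9*(-1/5) + 9657 = -9/5 + 9657 = 48276/5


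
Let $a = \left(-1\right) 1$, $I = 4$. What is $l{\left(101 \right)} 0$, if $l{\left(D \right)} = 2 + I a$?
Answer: $0$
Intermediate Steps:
$a = -1$
$l{\left(D \right)} = -2$ ($l{\left(D \right)} = 2 + 4 \left(-1\right) = 2 - 4 = -2$)
$l{\left(101 \right)} 0 = \left(-2\right) 0 = 0$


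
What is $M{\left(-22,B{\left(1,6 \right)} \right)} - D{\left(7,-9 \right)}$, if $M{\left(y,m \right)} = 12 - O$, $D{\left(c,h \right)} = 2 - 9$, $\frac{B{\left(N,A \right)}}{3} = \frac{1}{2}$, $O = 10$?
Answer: $9$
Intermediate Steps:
$B{\left(N,A \right)} = \frac{3}{2}$
$D{\left(c,h \right)} = -7$
$M{\left(y,m \right)} = 2$ ($M{\left(y,m \right)} = 12 - 10 = 2$)
$M{\left(-22,B{\left(1,6 \right)} \right)} - D{\left(7,-9 \right)} = 2 - -7 = 2 + 7 = 9$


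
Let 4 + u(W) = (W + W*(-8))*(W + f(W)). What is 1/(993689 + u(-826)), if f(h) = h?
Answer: -1/8558179 ≈ -1.1685e-7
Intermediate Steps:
u(W) = -4 - 14*W² (u(W) = -4 + (W + W*(-8))*(W + W) = -4 + (W - 8*W)*(2*W) = -4 + (-7*W)*(2*W) = -4 - 14*W²)
1/(993689 + u(-826)) = 1/(993689 + (-4 - 14*(-826)²)) = 1/(993689 + (-4 - 14*682276)) = 1/(993689 + (-4 - 9551864)) = 1/(993689 - 9551868) = 1/(-8558179) = -1/8558179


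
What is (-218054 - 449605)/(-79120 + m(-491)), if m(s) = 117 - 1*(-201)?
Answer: 667659/78802 ≈ 8.4726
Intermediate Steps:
m(s) = 318 (m(s) = 117 + 201 = 318)
(-218054 - 449605)/(-79120 + m(-491)) = (-218054 - 449605)/(-79120 + 318) = -667659/(-78802) = -667659*(-1/78802) = 667659/78802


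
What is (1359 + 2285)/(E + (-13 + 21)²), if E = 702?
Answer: 1822/383 ≈ 4.7572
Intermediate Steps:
(1359 + 2285)/(E + (-13 + 21)²) = (1359 + 2285)/(702 + (-13 + 21)²) = 3644/(702 + 8²) = 3644/(702 + 64) = 3644/766 = 3644*(1/766) = 1822/383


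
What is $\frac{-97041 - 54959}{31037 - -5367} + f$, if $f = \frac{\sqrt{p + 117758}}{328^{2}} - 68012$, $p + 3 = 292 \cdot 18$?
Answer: $- \frac{32579748}{479} + \frac{\sqrt{123011}}{107584} \approx -68016.0$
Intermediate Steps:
$p = 5253$ ($p = -3 + 292 \cdot 18 = -3 + 5256 = 5253$)
$f = -68012 + \frac{\sqrt{123011}}{107584}$ ($f = \frac{\sqrt{5253 + 117758}}{328^{2}} - 68012 = \frac{\sqrt{123011}}{107584} - 68012 = -68012 + \frac{\sqrt{123011}}{107584} \approx -68012.0$)
$\frac{-97041 - 54959}{31037 - -5367} + f = \frac{-97041 - 54959}{31037 - -5367} - \left(68012 - \frac{\sqrt{123011}}{107584}\right) = - \frac{152000}{31037 + 5367} - \left(68012 - \frac{\sqrt{123011}}{107584}\right) = - \frac{152000}{36404} - \left(68012 - \frac{\sqrt{123011}}{107584}\right) = \left(-152000\right) \frac{1}{36404} - \left(68012 - \frac{\sqrt{123011}}{107584}\right) = - \frac{2000}{479} - \left(68012 - \frac{\sqrt{123011}}{107584}\right) = - \frac{32579748}{479} + \frac{\sqrt{123011}}{107584}$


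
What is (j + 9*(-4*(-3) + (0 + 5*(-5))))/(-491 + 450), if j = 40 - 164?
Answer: 241/41 ≈ 5.8781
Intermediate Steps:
j = -124
(j + 9*(-4*(-3) + (0 + 5*(-5))))/(-491 + 450) = (-124 + 9*(-4*(-3) + (0 + 5*(-5))))/(-491 + 450) = (-124 + 9*(12 + (0 - 25)))/(-41) = (-124 + 9*(12 - 25))*(-1/41) = (-124 + 9*(-13))*(-1/41) = (-124 - 117)*(-1/41) = -241*(-1/41) = 241/41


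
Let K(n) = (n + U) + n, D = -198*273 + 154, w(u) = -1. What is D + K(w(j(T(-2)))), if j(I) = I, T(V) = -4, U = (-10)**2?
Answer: -53802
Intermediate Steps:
U = 100
D = -53900 (D = -54054 + 154 = -53900)
K(n) = 100 + 2*n (K(n) = (n + 100) + n = (100 + n) + n = 100 + 2*n)
D + K(w(j(T(-2)))) = -53900 + (100 + 2*(-1)) = -53900 + (100 - 2) = -53900 + 98 = -53802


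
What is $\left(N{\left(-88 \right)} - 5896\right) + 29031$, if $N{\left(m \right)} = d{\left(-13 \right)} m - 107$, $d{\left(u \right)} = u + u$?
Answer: $25316$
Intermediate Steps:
$d{\left(u \right)} = 2 u$
$N{\left(m \right)} = -107 - 26 m$ ($N{\left(m \right)} = 2 \left(-13\right) m - 107 = - 26 m - 107 = -107 - 26 m$)
$\left(N{\left(-88 \right)} - 5896\right) + 29031 = \left(\left(-107 - -2288\right) - 5896\right) + 29031 = \left(\left(-107 + 2288\right) - 5896\right) + 29031 = \left(2181 - 5896\right) + 29031 = -3715 + 29031 = 25316$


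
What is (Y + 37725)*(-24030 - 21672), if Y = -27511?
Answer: -466800228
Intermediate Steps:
(Y + 37725)*(-24030 - 21672) = (-27511 + 37725)*(-24030 - 21672) = 10214*(-45702) = -466800228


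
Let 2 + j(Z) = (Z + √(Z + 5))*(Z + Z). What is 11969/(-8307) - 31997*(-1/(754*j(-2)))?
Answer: -21834487/963612 - 31997*√3/2262 ≈ -47.160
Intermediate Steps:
j(Z) = -2 + 2*Z*(Z + √(5 + Z)) (j(Z) = -2 + (Z + √(Z + 5))*(Z + Z) = -2 + (Z + √(5 + Z))*(2*Z) = -2 + 2*Z*(Z + √(5 + Z)))
11969/(-8307) - 31997*(-1/(754*j(-2))) = 11969/(-8307) - 31997*(-1/(754*(-2 + 2*(-2)² + 2*(-2)*√(5 - 2)))) = 11969*(-1/8307) - 31997*(-1/(754*(-2 + 2*4 + 2*(-2)*√3))) = -11969/8307 - 31997*(-1/(754*(-2 + 8 - 4*√3))) = -11969/8307 - 31997*(-1/(754*(6 - 4*√3))) = -11969/8307 - 31997*(-1/(26*(174 - 116*√3))) = -11969/8307 - 31997/(-4524 + 3016*√3)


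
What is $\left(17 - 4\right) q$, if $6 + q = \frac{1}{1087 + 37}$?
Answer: $- \frac{87659}{1124} \approx -77.988$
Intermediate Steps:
$q = - \frac{6743}{1124}$ ($q = -6 + \frac{1}{1087 + 37} = -6 + \frac{1}{1124} = - \frac{6743}{1124} \approx -5.9991$)
$\left(17 - 4\right) q = \left(17 - 4\right) \left(- \frac{6743}{1124}\right) = 13 \left(- \frac{6743}{1124}\right) = - \frac{87659}{1124}$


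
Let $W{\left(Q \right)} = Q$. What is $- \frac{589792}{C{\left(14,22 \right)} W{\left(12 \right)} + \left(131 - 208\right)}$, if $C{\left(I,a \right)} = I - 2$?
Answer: $- \frac{589792}{67} \approx -8802.9$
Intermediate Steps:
$C{\left(I,a \right)} = -2 + I$
$- \frac{589792}{C{\left(14,22 \right)} W{\left(12 \right)} + \left(131 - 208\right)} = - \frac{589792}{\left(-2 + 14\right) 12 + \left(131 - 208\right)} = - \frac{589792}{12 \cdot 12 - 77} = - \frac{589792}{144 - 77} = - \frac{589792}{67}$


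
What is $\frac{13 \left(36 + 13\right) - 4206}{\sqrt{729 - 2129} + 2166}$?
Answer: $- \frac{3865227}{2346478} + \frac{17845 i \sqrt{14}}{2346478} \approx -1.6472 + 0.028455 i$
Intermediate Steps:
$\frac{13 \left(36 + 13\right) - 4206}{\sqrt{729 - 2129} + 2166} = \frac{13 \cdot 49 - 4206}{\sqrt{-1400} + 2166} = \frac{637 - 4206}{10 i \sqrt{14} + 2166} = - \frac{3569}{2166 + 10 i \sqrt{14}}$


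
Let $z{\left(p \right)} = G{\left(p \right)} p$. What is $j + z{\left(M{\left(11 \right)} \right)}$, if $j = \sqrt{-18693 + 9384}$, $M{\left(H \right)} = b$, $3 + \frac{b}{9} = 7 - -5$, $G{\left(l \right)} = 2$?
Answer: $162 + i \sqrt{9309} \approx 162.0 + 96.483 i$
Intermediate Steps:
$b = 81$ ($b = -27 + 9 \left(7 - -5\right) = -27 + 9 \left(7 + 5\right) = -27 + 9 \cdot 12 = -27 + 108 = 81$)
$M{\left(H \right)} = 81$
$j = i \sqrt{9309}$ ($j = \sqrt{-9309} = i \sqrt{9309} \approx 96.483 i$)
$z{\left(p \right)} = 2 p$
$j + z{\left(M{\left(11 \right)} \right)} = i \sqrt{9309} + 2 \cdot 81 = i \sqrt{9309} + 162 = 162 + i \sqrt{9309}$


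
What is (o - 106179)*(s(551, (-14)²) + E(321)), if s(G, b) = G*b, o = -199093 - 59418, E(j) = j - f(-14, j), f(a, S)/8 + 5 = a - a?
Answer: -39516714330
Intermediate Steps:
f(a, S) = -40 (f(a, S) = -40 + 8*(a - a) = -40 + 8*0 = -40 + 0 = -40)
E(j) = 40 + j (E(j) = j - 1*(-40) = j + 40 = 40 + j)
o = -258511
(o - 106179)*(s(551, (-14)²) + E(321)) = (-258511 - 106179)*(551*(-14)² + (40 + 321)) = -364690*(551*196 + 361) = -364690*(107996 + 361) = -364690*108357 = -39516714330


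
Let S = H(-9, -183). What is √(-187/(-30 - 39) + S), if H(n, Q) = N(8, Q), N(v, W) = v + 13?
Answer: 2*√28221/69 ≈ 4.8693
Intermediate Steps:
N(v, W) = 13 + v
H(n, Q) = 21 (H(n, Q) = 13 + 8 = 21)
S = 21
√(-187/(-30 - 39) + S) = √(-187/(-30 - 39) + 21) = √(-187/(-69) + 21) = √(-1/69*(-187) + 21) = √(187/69 + 21) = √(1636/69) = 2*√28221/69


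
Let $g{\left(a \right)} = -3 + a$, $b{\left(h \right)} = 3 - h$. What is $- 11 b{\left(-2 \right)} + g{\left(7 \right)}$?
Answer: $-51$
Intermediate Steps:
$- 11 b{\left(-2 \right)} + g{\left(7 \right)} = - 11 \left(3 - -2\right) + \left(-3 + 7\right) = - 11 \left(3 + 2\right) + 4 = - 11 \cdot 5 + 4 = \left(-1\right) 55 + 4 = -55 + 4 = -51$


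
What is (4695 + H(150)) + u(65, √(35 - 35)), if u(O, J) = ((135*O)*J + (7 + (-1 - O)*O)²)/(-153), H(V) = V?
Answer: -17602804/153 ≈ -1.1505e+5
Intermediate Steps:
u(O, J) = -(7 + O*(-1 - O))²/153 - 15*J*O/17 (u(O, J) = (135*J*O + (7 + O*(-1 - O))²)*(-1/153) = ((7 + O*(-1 - O))² + 135*J*O)*(-1/153) = -(7 + O*(-1 - O))²/153 - 15*J*O/17)
(4695 + H(150)) + u(65, √(35 - 35)) = (4695 + 150) + (-(-7 + 65 + 65²)²/153 - 15/17*√(35 - 35)*65) = 4845 + (-(-7 + 65 + 4225)²/153 - 15/17*√0*65) = 4845 + (-1/153*4283² - 15/17*0*65) = 4845 + (-1/153*18344089 + 0) = 4845 + (-18344089/153 + 0) = 4845 - 18344089/153 = -17602804/153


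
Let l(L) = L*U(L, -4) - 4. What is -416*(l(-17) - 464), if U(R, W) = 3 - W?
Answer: 244192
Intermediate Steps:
l(L) = -4 + 7*L (l(L) = L*(3 - 1*(-4)) - 4 = L*(3 + 4) - 4 = L*7 - 4 = 7*L - 4 = -4 + 7*L)
-416*(l(-17) - 464) = -416*((-4 + 7*(-17)) - 464) = -416*((-4 - 119) - 464) = -416*(-123 - 464) = -416*(-587) = 244192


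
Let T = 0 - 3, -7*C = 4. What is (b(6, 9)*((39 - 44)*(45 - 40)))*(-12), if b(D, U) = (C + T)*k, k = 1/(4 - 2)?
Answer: -3750/7 ≈ -535.71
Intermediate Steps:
C = -4/7 (C = -⅐*4 = -4/7 ≈ -0.57143)
k = ½ (k = 1/2 = ½ ≈ 0.50000)
T = -3
b(D, U) = -25/14 (b(D, U) = (-4/7 - 3)*(½) = -25/7*½ = -25/14)
(b(6, 9)*((39 - 44)*(45 - 40)))*(-12) = -25*(39 - 44)*(45 - 40)/14*(-12) = -(-125)*5/14*(-12) = -25/14*(-25)*(-12) = (625/14)*(-12) = -3750/7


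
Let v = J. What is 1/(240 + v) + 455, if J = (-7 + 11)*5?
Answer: 118301/260 ≈ 455.00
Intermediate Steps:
J = 20 (J = 4*5 = 20)
v = 20
1/(240 + v) + 455 = 1/(240 + 20) + 455 = 1/260 + 455 = 118301/260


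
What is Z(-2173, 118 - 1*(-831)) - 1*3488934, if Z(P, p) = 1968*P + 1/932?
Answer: -7237350935/932 ≈ -7.7654e+6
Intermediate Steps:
Z(P, p) = 1/932 + 1968*P (Z(P, p) = 1968*P + 1/932 = 1/932 + 1968*P)
Z(-2173, 118 - 1*(-831)) - 1*3488934 = (1/932 + 1968*(-2173)) - 1*3488934 = (1/932 - 4276464) - 3488934 = -3985664447/932 - 3488934 = -7237350935/932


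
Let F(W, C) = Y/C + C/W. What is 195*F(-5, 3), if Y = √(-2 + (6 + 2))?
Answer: -117 + 65*√6 ≈ 42.217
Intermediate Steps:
Y = √6 (Y = √(-2 + 8) = √6 ≈ 2.4495)
F(W, C) = C/W + √6/C (F(W, C) = √6/C + C/W = C/W + √6/C)
195*F(-5, 3) = 195*(3/(-5) + √6/3) = 195*(3*(-⅕) + √6*(⅓)) = 195*(-⅗ + √6/3) = -117 + 65*√6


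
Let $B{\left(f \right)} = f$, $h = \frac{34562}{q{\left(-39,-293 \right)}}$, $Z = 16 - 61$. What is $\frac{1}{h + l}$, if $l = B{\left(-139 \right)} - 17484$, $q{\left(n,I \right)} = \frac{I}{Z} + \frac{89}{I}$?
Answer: $- \frac{40922}{493318421} \approx -8.2953 \cdot 10^{-5}$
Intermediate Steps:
$Z = -45$ ($Z = 16 - 61 = -45$)
$q{\left(n,I \right)} = \frac{89}{I} - \frac{I}{45}$ ($q{\left(n,I \right)} = \frac{I}{-45} + \frac{89}{I} = I \left(- \frac{1}{45}\right) + \frac{89}{I} = - \frac{I}{45} + \frac{89}{I} = \frac{89}{I} - \frac{I}{45}$)
$h = \frac{227849985}{40922}$ ($h = \frac{34562}{\frac{89}{-293} - - \frac{293}{45}} = \frac{34562}{89 \left(- \frac{1}{293}\right) + \frac{293}{45}} = \frac{34562}{- \frac{89}{293} + \frac{293}{45}} = \frac{34562}{\frac{81844}{13185}} = 34562 \cdot \frac{13185}{81844} = \frac{227849985}{40922} \approx 5567.9$)
$l = -17623$ ($l = -139 - 17484 = -17623$)
$\frac{1}{h + l} = \frac{1}{\frac{227849985}{40922} - 17623} = \frac{1}{- \frac{493318421}{40922}} = - \frac{40922}{493318421}$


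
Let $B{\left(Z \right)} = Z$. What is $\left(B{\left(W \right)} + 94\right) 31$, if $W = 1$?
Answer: $2945$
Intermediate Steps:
$\left(B{\left(W \right)} + 94\right) 31 = \left(1 + 94\right) 31 = 95 \cdot 31 = 2945$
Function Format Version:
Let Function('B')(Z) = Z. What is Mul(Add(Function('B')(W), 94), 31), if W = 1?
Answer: 2945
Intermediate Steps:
Mul(Add(Function('B')(W), 94), 31) = Mul(Add(1, 94), 31) = Mul(95, 31) = 2945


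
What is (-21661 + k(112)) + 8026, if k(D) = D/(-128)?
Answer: -109087/8 ≈ -13636.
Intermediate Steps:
k(D) = -D/128 (k(D) = D*(-1/128) = -D/128)
(-21661 + k(112)) + 8026 = (-21661 - 1/128*112) + 8026 = (-21661 - 7/8) + 8026 = -173295/8 + 8026 = -109087/8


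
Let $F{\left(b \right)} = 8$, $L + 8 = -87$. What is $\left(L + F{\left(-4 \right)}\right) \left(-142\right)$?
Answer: $12354$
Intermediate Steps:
$L = -95$ ($L = -8 - 87 = -95$)
$\left(L + F{\left(-4 \right)}\right) \left(-142\right) = \left(-95 + 8\right) \left(-142\right) = \left(-87\right) \left(-142\right) = 12354$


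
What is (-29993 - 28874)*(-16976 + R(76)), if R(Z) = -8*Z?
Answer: 1035117328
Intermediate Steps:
(-29993 - 28874)*(-16976 + R(76)) = (-29993 - 28874)*(-16976 - 8*76) = -58867*(-16976 - 608) = -58867*(-17584) = 1035117328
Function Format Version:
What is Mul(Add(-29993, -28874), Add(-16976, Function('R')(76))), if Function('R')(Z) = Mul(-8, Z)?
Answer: 1035117328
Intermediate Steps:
Mul(Add(-29993, -28874), Add(-16976, Function('R')(76))) = Mul(Add(-29993, -28874), Add(-16976, Mul(-8, 76))) = Mul(-58867, Add(-16976, -608)) = Mul(-58867, -17584) = 1035117328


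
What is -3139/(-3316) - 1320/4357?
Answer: 9299503/14447812 ≈ 0.64366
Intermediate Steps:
-3139/(-3316) - 1320/4357 = -3139*(-1/3316) - 1320*1/4357 = 3139/3316 - 1320/4357 = 9299503/14447812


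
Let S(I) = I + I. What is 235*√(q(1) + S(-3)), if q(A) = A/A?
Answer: 235*I*√5 ≈ 525.48*I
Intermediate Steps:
S(I) = 2*I
q(A) = 1
235*√(q(1) + S(-3)) = 235*√(1 + 2*(-3)) = 235*√(1 - 6) = 235*√(-5) = 235*(I*√5) = 235*I*√5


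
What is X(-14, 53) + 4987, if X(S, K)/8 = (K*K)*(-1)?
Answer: -17485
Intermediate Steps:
X(S, K) = -8*K² (X(S, K) = 8*((K*K)*(-1)) = 8*(K²*(-1)) = 8*(-K²) = -8*K²)
X(-14, 53) + 4987 = -8*53² + 4987 = -8*2809 + 4987 = -22472 + 4987 = -17485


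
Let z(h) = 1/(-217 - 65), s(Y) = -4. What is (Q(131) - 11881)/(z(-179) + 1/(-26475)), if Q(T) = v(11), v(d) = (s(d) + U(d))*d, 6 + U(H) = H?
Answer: 9846758500/2973 ≈ 3.3121e+6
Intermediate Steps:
U(H) = -6 + H
v(d) = d*(-10 + d) (v(d) = (-4 + (-6 + d))*d = (-10 + d)*d = d*(-10 + d))
Q(T) = 11 (Q(T) = 11*(-10 + 11) = 11*1 = 11)
z(h) = -1/282 (z(h) = 1/(-282) = -1/282)
(Q(131) - 11881)/(z(-179) + 1/(-26475)) = (11 - 11881)/(-1/282 + 1/(-26475)) = -11870/(-1/282 - 1/26475) = -11870/(-2973/829550) = -11870*(-829550/2973) = 9846758500/2973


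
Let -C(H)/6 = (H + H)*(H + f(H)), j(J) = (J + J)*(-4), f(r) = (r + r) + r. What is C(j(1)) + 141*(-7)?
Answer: -4059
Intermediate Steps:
f(r) = 3*r (f(r) = 2*r + r = 3*r)
j(J) = -8*J (j(J) = (2*J)*(-4) = -8*J)
C(H) = -48*H² (C(H) = -6*(H + H)*(H + 3*H) = -6*2*H*4*H = -48*H²)
C(j(1)) + 141*(-7) = -48*(-8*1)² + 141*(-7) = -48*(-8)² - 987 = -48*64 - 987 = -3072 - 987 = -4059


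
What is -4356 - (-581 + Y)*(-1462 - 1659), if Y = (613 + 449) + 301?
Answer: 2436266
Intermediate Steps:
Y = 1363 (Y = 1062 + 301 = 1363)
-4356 - (-581 + Y)*(-1462 - 1659) = -4356 - (-581 + 1363)*(-1462 - 1659) = -4356 - 782*(-3121) = -4356 - 1*(-2440622) = -4356 + 2440622 = 2436266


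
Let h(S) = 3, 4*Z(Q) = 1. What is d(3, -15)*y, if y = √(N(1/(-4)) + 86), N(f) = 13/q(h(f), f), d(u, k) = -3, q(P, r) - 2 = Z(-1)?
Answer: -√826 ≈ -28.740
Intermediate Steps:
Z(Q) = ¼ (Z(Q) = (¼)*1 = ¼)
q(P, r) = 9/4 (q(P, r) = 2 + ¼ = 9/4)
N(f) = 52/9 (N(f) = 13/(9/4) = 13*(4/9) = 52/9)
y = √826/3 (y = √(52/9 + 86) = √(826/9) = √826/3 ≈ 9.5801)
d(3, -15)*y = -√826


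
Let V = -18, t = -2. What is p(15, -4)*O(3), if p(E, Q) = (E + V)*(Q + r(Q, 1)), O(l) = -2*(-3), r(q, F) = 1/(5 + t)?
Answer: 66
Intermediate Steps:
r(q, F) = ⅓ (r(q, F) = 1/(5 - 2) = 1/3 = ⅓)
O(l) = 6
p(E, Q) = (-18 + E)*(⅓ + Q) (p(E, Q) = (E - 18)*(Q + ⅓) = (-18 + E)*(⅓ + Q))
p(15, -4)*O(3) = (-6 - 18*(-4) + (⅓)*15 + 15*(-4))*6 = (-6 + 72 + 5 - 60)*6 = 11*6 = 66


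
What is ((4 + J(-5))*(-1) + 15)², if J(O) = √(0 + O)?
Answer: (11 - I*√5)² ≈ 116.0 - 49.193*I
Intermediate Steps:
J(O) = √O
((4 + J(-5))*(-1) + 15)² = ((4 + √(-5))*(-1) + 15)² = ((4 + I*√5)*(-1) + 15)² = ((-4 - I*√5) + 15)² = (11 - I*√5)²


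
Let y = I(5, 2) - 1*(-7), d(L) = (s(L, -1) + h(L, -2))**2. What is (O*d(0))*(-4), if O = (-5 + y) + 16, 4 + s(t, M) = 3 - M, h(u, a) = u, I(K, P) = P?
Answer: 0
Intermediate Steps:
s(t, M) = -1 - M (s(t, M) = -4 + (3 - M) = -1 - M)
d(L) = L**2 (d(L) = ((-1 - 1*(-1)) + L)**2 = ((-1 + 1) + L)**2 = (0 + L)**2 = L**2)
y = 9 (y = 2 - 1*(-7) = 2 + 7 = 9)
O = 20 (O = (-5 + 9) + 16 = 4 + 16 = 20)
(O*d(0))*(-4) = (20*0**2)*(-4) = (20*0)*(-4) = 0*(-4) = 0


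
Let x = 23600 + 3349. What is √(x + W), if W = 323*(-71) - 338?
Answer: √3678 ≈ 60.646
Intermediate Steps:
x = 26949
W = -23271 (W = -22933 - 338 = -23271)
√(x + W) = √(26949 - 23271) = √3678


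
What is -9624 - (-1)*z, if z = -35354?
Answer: -44978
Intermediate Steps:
-9624 - (-1)*z = -9624 - (-1)*(-35354) = -9624 - 1*35354 = -9624 - 35354 = -44978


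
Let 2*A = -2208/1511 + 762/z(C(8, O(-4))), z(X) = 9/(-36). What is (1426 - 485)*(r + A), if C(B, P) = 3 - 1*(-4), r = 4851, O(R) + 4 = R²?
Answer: 4729459413/1511 ≈ 3.1300e+6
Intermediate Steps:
O(R) = -4 + R²
C(B, P) = 7 (C(B, P) = 3 + 4 = 7)
z(X) = -¼ (z(X) = 9*(-1/36) = -¼)
A = -2303868/1511 (A = (-2208/1511 + 762/(-¼))/2 = (-2208*1/1511 + 762*(-4))/2 = (-2208/1511 - 3048)/2 = (½)*(-4607736/1511) = -2303868/1511 ≈ -1524.7)
(1426 - 485)*(r + A) = (1426 - 485)*(4851 - 2303868/1511) = 941*(5025993/1511) = 4729459413/1511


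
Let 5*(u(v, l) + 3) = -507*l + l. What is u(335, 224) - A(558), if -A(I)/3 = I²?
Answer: 4557101/5 ≈ 9.1142e+5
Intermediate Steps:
u(v, l) = -3 - 506*l/5 (u(v, l) = -3 + (-507*l + l)/5 = -3 + (-506*l)/5 = -3 - 506*l/5)
A(I) = -3*I²
u(335, 224) - A(558) = (-3 - 506/5*224) - (-3)*558² = (-3 - 113344/5) - (-3)*311364 = -113359/5 - 1*(-934092) = -113359/5 + 934092 = 4557101/5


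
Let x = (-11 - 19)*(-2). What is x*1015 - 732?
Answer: 60168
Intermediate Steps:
x = 60 (x = -30*(-2) = 60)
x*1015 - 732 = 60*1015 - 732 = 60900 - 732 = 60168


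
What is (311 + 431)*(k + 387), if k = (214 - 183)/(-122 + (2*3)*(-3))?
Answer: 2869897/10 ≈ 2.8699e+5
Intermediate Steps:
k = -31/140 (k = 31/(-122 + 6*(-3)) = 31/(-122 - 18) = 31/(-140) = 31*(-1/140) = -31/140 ≈ -0.22143)
(311 + 431)*(k + 387) = (311 + 431)*(-31/140 + 387) = 742*(54149/140) = 2869897/10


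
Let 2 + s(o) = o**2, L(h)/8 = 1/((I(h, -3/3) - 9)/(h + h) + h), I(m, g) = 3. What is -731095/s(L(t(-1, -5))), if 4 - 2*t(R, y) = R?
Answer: -123555055/6062 ≈ -20382.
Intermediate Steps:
t(R, y) = 2 - R/2
L(h) = 8/(h - 3/h) (L(h) = 8/((3 - 9)/(h + h) + h) = 8/(-6*1/(2*h) + h) = 8/(-3/h + h) = 8/(h - 3/h))
s(o) = -2 + o**2
-731095/s(L(t(-1, -5))) = -731095/(-2 + (8*(2 - 1/2*(-1))/(-3 + (2 - 1/2*(-1))**2))**2) = -731095/(-2 + (8*(2 + 1/2)/(-3 + (2 + 1/2)**2))**2) = -731095/(-2 + (8*(5/2)/(-3 + (5/2)**2))**2) = -731095/(-2 + (8*(5/2)/(-3 + 25/4))**2) = -731095/(-2 + (8*(5/2)/(13/4))**2) = -731095/(-2 + (8*(5/2)*(4/13))**2) = -731095/(-2 + (80/13)**2) = -731095/(-2 + 6400/169) = -731095/6062/169 = -731095*169/6062 = -123555055/6062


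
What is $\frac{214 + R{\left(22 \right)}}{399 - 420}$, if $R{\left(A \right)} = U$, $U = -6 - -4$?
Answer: $- \frac{212}{21} \approx -10.095$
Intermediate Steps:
$U = -2$ ($U = -6 + 4 = -2$)
$R{\left(A \right)} = -2$
$\frac{214 + R{\left(22 \right)}}{399 - 420} = \frac{214 - 2}{399 - 420} = \frac{212}{-21} = 212 \left(- \frac{1}{21}\right) = - \frac{212}{21}$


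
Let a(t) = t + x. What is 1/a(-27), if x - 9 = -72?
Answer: -1/90 ≈ -0.011111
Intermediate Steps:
x = -63 (x = 9 - 72 = -63)
a(t) = -63 + t (a(t) = t - 63 = -63 + t)
1/a(-27) = 1/(-63 - 27) = 1/(-90) = -1/90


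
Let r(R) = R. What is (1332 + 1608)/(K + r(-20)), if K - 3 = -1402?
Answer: -980/473 ≈ -2.0719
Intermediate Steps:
K = -1399 (K = 3 - 1402 = -1399)
(1332 + 1608)/(K + r(-20)) = (1332 + 1608)/(-1399 - 20) = 2940/(-1419) = 2940*(-1/1419) = -980/473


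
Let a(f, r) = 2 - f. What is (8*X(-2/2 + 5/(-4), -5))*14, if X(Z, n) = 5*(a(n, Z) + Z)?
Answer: 2660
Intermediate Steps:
X(Z, n) = 10 - 5*n + 5*Z (X(Z, n) = 5*((2 - n) + Z) = 5*(2 + Z - n) = 10 - 5*n + 5*Z)
(8*X(-2/2 + 5/(-4), -5))*14 = (8*(10 - 5*(-5) + 5*(-2/2 + 5/(-4))))*14 = (8*(10 + 25 + 5*(-2*½ + 5*(-¼))))*14 = (8*(10 + 25 + 5*(-1 - 5/4)))*14 = (8*(10 + 25 + 5*(-9/4)))*14 = (8*(10 + 25 - 45/4))*14 = (8*(95/4))*14 = 190*14 = 2660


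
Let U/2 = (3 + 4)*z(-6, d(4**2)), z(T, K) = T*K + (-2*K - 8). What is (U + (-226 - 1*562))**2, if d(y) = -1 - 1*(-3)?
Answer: 1263376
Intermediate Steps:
d(y) = 2 (d(y) = -1 + 3 = 2)
z(T, K) = -8 - 2*K + K*T (z(T, K) = K*T + (-8 - 2*K) = -8 - 2*K + K*T)
U = -336 (U = 2*((3 + 4)*(-8 - 2*2 + 2*(-6))) = 2*(7*(-8 - 4 - 12)) = 2*(7*(-24)) = 2*(-168) = -336)
(U + (-226 - 1*562))**2 = (-336 + (-226 - 1*562))**2 = (-336 + (-226 - 562))**2 = (-336 - 788)**2 = (-1124)**2 = 1263376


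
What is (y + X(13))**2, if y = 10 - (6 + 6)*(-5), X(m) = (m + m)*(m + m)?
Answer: 556516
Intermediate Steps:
X(m) = 4*m**2 (X(m) = (2*m)*(2*m) = 4*m**2)
y = 70 (y = 10 - 12*(-5) = 10 - 1*(-60) = 10 + 60 = 70)
(y + X(13))**2 = (70 + 4*13**2)**2 = (70 + 4*169)**2 = (70 + 676)**2 = 746**2 = 556516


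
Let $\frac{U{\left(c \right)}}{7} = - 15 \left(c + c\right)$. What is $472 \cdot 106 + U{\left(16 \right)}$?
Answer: $46672$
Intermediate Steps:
$U{\left(c \right)} = - 210 c$ ($U{\left(c \right)} = 7 \left(- 15 \left(c + c\right)\right) = 7 \left(- 15 \cdot 2 c\right) = 7 \left(- 30 c\right) = - 210 c$)
$472 \cdot 106 + U{\left(16 \right)} = 472 \cdot 106 - 3360 = 50032 - 3360 = 46672$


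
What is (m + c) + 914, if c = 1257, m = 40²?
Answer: 3771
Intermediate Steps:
m = 1600
(m + c) + 914 = (1600 + 1257) + 914 = 2857 + 914 = 3771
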